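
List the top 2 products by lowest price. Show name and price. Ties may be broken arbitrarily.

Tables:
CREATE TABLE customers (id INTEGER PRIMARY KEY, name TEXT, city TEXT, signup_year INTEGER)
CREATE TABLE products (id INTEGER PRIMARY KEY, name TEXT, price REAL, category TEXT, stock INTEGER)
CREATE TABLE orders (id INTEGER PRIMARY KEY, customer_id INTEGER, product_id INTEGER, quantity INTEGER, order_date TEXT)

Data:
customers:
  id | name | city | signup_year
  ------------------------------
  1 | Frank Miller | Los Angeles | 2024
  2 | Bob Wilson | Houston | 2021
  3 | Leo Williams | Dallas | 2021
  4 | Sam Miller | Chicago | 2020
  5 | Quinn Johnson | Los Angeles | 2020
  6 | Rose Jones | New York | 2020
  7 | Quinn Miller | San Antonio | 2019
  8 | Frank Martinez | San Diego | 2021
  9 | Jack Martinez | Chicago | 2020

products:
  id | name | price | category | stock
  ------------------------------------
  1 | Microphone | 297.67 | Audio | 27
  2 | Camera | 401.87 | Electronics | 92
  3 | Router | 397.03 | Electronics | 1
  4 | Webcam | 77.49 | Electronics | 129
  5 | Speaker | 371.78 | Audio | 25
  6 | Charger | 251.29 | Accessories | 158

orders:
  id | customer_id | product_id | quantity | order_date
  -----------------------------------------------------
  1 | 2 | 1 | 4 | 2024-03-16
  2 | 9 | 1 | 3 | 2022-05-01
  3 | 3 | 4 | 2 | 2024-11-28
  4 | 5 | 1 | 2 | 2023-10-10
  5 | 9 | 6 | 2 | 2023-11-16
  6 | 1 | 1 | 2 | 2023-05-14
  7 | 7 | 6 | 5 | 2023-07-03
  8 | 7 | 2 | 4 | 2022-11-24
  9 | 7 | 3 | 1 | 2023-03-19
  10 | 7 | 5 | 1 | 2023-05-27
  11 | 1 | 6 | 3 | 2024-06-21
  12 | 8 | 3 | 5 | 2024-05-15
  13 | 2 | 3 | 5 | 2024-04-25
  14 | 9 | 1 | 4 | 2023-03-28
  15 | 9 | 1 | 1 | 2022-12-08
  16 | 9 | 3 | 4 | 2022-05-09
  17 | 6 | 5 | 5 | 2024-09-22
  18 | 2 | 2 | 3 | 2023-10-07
SELECT name, price FROM products ORDER BY price ASC LIMIT 2

Execution result:
name | price
Webcam | 77.49
Charger | 251.29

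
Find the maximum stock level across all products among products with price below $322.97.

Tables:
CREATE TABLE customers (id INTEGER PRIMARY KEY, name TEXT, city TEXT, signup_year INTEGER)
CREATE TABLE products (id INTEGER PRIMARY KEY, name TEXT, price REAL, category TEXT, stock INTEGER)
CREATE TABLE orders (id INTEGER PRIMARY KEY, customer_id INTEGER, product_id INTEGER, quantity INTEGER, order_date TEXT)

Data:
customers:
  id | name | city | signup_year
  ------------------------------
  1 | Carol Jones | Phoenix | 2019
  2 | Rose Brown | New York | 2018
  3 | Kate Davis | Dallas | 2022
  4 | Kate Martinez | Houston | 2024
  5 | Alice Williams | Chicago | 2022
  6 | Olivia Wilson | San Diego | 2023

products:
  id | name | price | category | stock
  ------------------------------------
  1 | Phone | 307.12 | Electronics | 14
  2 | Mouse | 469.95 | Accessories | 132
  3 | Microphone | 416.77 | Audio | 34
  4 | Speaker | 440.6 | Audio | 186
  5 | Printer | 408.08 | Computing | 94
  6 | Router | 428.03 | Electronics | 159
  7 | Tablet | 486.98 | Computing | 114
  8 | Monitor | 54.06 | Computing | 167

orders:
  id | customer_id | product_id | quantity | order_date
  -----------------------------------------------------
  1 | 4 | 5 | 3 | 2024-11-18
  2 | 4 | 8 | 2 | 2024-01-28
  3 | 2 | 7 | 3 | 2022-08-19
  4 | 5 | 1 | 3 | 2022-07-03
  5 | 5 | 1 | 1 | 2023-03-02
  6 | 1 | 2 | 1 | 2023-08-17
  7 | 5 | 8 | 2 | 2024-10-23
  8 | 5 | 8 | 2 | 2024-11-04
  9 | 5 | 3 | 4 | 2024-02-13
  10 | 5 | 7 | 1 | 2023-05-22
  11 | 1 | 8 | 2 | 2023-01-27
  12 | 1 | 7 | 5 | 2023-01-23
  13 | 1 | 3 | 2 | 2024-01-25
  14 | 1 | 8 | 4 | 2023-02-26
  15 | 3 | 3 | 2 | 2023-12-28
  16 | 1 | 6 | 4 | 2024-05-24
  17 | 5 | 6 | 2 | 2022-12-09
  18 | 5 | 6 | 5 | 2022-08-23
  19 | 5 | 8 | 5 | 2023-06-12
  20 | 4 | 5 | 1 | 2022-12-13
SELECT MAX(stock) FROM products WHERE price < 322.97

Execution result:
167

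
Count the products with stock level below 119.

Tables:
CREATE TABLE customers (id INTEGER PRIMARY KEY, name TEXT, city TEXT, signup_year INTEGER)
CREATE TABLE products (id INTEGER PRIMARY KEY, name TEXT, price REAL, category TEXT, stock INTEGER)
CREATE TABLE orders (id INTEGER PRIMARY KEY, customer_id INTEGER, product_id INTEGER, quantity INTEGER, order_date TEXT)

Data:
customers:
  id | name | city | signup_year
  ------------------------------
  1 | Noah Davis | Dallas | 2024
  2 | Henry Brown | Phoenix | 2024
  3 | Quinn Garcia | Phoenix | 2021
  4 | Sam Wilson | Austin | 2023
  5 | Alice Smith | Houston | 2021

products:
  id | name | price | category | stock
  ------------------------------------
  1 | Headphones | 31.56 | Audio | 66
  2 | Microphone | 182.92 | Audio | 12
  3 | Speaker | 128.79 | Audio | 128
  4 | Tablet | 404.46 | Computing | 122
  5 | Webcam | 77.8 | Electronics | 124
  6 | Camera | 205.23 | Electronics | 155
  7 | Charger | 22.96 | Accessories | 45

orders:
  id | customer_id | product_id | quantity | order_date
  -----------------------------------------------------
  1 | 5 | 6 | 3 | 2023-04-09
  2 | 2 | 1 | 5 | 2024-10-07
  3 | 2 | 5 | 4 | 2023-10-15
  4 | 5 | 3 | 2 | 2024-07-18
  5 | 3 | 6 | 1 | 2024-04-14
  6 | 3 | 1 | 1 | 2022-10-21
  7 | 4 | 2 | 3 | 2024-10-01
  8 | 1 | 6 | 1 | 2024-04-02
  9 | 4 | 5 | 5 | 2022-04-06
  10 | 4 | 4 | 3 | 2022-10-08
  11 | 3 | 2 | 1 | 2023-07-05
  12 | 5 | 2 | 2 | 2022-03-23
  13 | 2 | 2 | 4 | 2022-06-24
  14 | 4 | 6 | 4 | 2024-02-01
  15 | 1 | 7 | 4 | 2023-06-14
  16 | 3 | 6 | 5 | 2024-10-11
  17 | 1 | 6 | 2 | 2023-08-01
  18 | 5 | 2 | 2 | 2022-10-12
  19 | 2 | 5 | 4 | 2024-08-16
SELECT COUNT(*) FROM products WHERE stock < 119

Execution result:
3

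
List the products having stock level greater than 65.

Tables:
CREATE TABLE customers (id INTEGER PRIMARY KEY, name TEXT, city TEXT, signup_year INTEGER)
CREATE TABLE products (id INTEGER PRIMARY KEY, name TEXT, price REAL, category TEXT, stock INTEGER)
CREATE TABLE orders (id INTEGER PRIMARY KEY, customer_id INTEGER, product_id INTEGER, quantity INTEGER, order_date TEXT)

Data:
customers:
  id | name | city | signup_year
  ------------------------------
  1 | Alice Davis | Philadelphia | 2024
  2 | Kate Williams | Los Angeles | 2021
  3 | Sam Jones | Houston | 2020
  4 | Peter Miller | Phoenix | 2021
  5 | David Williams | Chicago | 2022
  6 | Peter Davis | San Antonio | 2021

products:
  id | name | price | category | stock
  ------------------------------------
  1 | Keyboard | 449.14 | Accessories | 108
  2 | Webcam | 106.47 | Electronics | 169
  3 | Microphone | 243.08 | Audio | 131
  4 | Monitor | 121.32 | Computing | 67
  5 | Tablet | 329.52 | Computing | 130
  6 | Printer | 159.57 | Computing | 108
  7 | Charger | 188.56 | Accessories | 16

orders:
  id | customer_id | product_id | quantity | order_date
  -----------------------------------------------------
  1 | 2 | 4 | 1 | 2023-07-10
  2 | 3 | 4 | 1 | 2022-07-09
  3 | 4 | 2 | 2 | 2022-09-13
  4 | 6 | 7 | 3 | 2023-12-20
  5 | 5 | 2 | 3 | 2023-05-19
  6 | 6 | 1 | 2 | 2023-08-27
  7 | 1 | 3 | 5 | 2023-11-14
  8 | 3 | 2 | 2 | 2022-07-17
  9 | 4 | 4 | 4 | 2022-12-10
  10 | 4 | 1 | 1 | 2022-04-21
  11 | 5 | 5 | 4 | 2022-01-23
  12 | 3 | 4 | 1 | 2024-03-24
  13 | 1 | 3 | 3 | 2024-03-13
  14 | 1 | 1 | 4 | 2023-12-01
SELECT name, stock FROM products WHERE stock > 65

Execution result:
name | stock
Keyboard | 108
Webcam | 169
Microphone | 131
Monitor | 67
Tablet | 130
Printer | 108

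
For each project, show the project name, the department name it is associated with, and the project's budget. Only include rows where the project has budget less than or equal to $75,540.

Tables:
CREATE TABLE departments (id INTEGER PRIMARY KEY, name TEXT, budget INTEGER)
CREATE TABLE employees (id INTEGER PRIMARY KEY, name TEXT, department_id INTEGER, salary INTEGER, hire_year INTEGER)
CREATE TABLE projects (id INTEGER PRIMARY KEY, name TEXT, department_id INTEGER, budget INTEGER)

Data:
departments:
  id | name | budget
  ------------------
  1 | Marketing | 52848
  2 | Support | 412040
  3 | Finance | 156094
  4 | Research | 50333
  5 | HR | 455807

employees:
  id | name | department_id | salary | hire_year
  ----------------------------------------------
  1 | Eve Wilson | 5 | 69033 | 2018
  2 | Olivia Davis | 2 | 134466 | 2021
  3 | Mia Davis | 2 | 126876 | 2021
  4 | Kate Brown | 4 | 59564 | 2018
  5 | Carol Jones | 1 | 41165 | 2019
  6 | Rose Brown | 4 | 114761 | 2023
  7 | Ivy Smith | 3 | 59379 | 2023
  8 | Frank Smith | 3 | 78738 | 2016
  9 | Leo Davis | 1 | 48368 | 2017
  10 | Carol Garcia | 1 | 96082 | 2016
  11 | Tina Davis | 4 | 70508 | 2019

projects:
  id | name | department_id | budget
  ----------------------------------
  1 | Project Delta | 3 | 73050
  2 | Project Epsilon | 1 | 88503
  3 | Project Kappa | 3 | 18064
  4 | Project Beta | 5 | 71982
SELECT c.name, p.name AS department, c.budget FROM projects c JOIN departments p ON c.department_id = p.id WHERE c.budget <= 75540

Execution result:
name | department | budget
Project Delta | Finance | 73050
Project Kappa | Finance | 18064
Project Beta | HR | 71982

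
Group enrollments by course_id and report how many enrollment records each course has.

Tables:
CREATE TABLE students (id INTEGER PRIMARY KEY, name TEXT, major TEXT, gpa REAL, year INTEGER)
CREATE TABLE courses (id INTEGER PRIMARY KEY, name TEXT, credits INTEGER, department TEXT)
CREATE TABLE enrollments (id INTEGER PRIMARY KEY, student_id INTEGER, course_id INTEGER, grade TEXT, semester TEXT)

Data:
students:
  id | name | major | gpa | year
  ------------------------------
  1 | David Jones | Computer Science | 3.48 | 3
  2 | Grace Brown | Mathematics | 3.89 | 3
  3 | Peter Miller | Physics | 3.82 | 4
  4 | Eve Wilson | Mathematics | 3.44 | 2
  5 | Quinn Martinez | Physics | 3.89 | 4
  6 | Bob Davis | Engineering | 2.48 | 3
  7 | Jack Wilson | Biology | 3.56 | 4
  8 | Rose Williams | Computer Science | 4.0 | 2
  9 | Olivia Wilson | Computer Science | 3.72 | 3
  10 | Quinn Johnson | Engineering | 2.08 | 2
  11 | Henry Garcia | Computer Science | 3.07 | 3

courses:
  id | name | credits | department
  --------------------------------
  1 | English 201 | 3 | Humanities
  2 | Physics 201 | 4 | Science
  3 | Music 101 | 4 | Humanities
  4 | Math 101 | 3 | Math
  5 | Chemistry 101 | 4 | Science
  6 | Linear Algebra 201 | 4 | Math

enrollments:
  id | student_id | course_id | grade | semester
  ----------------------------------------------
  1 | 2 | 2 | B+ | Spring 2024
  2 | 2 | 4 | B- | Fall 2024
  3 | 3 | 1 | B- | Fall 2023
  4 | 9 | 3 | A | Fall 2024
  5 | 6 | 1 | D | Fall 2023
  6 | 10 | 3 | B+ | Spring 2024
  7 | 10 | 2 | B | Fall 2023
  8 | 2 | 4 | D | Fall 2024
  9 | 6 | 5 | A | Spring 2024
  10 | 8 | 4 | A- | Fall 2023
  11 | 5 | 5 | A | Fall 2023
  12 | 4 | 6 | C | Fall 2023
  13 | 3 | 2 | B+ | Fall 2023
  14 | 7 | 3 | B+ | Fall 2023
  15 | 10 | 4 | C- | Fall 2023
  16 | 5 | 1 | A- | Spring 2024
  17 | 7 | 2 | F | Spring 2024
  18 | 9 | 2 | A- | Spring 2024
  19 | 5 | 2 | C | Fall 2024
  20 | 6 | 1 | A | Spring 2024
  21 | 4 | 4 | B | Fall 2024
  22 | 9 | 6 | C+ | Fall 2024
SELECT course_id, COUNT(*) AS enrollment_count FROM enrollments GROUP BY course_id

Execution result:
course_id | enrollment_count
1 | 4
2 | 6
3 | 3
4 | 5
5 | 2
6 | 2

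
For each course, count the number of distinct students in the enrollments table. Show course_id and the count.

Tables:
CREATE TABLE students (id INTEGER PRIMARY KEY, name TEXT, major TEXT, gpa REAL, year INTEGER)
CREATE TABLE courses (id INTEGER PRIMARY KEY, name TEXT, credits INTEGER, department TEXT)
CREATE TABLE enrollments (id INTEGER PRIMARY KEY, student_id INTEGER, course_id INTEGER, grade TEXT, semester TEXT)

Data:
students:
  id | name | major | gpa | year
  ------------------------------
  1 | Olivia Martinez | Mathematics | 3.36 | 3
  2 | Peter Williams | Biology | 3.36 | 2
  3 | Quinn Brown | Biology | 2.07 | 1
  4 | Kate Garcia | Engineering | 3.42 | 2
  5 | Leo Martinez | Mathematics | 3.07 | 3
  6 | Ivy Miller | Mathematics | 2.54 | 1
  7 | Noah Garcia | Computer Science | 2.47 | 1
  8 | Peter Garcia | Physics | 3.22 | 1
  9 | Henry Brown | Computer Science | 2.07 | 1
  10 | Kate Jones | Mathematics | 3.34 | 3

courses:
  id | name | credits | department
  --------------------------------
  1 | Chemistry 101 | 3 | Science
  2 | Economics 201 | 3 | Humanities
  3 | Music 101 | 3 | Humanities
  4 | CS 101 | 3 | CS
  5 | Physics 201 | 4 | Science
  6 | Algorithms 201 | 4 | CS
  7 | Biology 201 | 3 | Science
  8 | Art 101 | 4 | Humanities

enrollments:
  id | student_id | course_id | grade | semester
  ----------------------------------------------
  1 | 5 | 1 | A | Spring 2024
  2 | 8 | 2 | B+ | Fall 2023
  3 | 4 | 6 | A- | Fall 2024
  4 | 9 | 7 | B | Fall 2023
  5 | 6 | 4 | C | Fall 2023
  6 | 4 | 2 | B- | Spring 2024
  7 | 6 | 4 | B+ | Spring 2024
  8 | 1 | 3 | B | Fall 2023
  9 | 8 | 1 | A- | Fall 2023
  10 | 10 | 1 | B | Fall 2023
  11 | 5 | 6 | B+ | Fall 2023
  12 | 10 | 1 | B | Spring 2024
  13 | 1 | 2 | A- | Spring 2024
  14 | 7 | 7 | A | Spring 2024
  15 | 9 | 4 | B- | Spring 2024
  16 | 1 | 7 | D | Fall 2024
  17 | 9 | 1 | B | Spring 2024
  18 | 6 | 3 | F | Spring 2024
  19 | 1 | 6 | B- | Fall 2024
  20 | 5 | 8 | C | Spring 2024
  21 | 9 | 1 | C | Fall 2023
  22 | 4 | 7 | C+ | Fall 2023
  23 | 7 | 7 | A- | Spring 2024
SELECT course_id, COUNT(DISTINCT student_id) AS distinct_student_count FROM enrollments GROUP BY course_id

Execution result:
course_id | distinct_student_count
1 | 4
2 | 3
3 | 2
4 | 2
6 | 3
7 | 4
8 | 1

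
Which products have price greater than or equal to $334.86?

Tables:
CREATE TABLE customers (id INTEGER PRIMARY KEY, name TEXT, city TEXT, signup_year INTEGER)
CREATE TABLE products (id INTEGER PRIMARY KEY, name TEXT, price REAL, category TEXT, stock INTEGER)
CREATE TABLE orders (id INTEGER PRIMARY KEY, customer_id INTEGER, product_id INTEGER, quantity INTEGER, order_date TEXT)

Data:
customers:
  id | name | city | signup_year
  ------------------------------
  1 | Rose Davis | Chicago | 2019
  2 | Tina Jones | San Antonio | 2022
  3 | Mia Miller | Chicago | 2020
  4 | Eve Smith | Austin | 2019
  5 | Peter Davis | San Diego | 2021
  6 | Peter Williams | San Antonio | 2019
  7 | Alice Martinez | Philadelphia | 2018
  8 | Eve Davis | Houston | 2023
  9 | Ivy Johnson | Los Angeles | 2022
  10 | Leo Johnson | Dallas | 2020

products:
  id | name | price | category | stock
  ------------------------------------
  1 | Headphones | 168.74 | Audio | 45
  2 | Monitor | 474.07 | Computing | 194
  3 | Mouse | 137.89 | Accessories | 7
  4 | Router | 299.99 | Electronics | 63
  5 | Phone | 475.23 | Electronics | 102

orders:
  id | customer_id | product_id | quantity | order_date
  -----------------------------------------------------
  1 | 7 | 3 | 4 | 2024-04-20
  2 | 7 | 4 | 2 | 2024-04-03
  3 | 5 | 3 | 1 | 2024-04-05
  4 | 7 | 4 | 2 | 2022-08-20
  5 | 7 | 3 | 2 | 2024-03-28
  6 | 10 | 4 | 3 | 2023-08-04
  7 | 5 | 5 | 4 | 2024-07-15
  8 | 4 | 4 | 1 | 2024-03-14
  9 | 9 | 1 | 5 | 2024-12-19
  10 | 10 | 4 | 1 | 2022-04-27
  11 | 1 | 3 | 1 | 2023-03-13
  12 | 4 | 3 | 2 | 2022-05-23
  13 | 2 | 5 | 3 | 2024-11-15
SELECT name, price FROM products WHERE price >= 334.86

Execution result:
name | price
Monitor | 474.07
Phone | 475.23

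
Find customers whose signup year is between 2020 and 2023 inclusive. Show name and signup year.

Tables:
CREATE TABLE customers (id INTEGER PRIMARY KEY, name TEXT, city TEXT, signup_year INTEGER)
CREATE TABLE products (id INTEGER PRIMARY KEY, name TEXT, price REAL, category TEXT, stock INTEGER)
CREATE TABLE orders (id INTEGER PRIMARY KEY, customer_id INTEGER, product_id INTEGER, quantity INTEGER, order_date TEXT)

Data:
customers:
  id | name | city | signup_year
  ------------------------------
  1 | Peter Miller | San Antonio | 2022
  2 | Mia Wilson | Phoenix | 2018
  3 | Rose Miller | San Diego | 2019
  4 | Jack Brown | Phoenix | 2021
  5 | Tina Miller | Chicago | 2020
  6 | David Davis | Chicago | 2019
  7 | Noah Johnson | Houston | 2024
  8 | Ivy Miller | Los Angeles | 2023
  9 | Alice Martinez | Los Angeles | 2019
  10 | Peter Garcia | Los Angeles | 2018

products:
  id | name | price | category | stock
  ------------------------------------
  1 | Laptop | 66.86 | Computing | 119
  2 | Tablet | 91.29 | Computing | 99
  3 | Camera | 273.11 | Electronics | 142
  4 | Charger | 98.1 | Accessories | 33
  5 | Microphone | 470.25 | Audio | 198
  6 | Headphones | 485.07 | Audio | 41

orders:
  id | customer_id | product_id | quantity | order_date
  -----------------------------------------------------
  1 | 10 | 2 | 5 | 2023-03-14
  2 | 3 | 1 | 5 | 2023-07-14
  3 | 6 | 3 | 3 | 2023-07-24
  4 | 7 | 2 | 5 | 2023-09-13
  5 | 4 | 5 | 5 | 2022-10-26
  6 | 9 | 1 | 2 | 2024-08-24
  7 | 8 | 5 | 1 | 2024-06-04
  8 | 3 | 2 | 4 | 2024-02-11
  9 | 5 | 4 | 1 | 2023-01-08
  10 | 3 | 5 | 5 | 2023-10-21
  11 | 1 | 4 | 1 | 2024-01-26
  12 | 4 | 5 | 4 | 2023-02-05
SELECT name, signup_year FROM customers WHERE signup_year BETWEEN 2020 AND 2023

Execution result:
name | signup_year
Peter Miller | 2022
Jack Brown | 2021
Tina Miller | 2020
Ivy Miller | 2023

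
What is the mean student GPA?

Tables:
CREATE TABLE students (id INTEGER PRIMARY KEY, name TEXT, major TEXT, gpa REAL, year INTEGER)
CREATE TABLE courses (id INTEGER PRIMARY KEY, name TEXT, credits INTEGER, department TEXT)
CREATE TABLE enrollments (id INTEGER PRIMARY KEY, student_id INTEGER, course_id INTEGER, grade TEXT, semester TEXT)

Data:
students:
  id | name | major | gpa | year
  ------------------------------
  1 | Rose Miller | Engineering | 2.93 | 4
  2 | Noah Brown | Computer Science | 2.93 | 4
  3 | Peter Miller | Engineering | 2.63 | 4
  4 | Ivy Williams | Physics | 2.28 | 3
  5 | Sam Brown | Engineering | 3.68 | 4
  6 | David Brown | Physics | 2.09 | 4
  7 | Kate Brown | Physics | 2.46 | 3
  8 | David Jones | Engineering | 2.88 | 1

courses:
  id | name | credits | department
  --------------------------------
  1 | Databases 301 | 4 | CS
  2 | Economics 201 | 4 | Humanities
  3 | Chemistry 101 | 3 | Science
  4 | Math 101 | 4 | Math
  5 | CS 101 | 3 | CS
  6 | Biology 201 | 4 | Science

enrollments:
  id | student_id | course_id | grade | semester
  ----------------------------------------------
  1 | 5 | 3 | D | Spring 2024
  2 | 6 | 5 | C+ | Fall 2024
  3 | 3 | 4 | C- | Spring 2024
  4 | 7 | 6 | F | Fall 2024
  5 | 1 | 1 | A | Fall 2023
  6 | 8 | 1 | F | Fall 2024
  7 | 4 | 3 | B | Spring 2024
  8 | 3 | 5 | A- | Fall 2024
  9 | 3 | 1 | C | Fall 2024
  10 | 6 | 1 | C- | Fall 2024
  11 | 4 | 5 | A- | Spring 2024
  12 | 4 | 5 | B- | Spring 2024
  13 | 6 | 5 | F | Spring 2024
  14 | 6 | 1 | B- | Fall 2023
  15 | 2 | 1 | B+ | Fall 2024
SELECT AVG(gpa) FROM students

Execution result:
2.74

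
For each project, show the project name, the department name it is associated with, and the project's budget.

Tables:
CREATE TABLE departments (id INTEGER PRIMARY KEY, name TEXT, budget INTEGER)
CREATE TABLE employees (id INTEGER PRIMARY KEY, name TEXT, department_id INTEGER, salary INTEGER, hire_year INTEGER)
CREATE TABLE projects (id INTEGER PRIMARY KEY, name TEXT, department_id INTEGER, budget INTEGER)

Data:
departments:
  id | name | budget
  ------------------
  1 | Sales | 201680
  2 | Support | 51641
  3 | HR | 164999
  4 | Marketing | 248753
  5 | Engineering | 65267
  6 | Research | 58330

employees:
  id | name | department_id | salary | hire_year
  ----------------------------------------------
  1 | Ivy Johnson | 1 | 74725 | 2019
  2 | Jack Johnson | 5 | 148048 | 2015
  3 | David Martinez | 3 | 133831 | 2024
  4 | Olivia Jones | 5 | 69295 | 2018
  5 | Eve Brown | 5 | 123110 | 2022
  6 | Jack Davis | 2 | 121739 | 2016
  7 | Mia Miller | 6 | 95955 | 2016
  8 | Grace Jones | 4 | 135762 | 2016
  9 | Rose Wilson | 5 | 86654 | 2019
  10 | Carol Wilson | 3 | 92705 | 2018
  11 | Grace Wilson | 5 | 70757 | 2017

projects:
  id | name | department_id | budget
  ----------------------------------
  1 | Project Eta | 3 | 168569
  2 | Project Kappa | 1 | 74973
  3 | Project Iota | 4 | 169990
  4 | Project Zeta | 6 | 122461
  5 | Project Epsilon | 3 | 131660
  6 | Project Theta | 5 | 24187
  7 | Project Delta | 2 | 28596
SELECT c.name, p.name AS department, c.budget FROM projects c JOIN departments p ON c.department_id = p.id

Execution result:
name | department | budget
Project Eta | HR | 168569
Project Kappa | Sales | 74973
Project Iota | Marketing | 169990
Project Zeta | Research | 122461
Project Epsilon | HR | 131660
Project Theta | Engineering | 24187
Project Delta | Support | 28596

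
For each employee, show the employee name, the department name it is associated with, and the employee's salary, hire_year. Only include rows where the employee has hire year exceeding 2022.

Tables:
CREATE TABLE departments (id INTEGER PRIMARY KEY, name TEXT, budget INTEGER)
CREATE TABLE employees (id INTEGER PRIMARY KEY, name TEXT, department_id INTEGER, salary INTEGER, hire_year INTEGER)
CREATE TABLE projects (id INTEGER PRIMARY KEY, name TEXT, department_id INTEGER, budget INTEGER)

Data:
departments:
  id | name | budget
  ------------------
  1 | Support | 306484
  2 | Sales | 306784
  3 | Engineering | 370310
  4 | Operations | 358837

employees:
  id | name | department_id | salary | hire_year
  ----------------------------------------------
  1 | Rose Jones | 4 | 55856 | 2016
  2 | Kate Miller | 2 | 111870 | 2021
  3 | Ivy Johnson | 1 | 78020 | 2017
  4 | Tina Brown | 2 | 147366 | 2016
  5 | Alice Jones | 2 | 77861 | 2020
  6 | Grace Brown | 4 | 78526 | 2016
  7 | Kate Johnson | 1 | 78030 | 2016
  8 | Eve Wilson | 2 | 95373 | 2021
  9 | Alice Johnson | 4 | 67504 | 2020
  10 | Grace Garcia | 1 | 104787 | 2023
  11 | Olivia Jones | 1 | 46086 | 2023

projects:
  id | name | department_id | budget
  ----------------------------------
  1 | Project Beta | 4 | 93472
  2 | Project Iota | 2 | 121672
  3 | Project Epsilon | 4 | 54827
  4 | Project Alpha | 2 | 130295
SELECT c.name, p.name AS department, c.salary, c.hire_year FROM employees c JOIN departments p ON c.department_id = p.id WHERE c.hire_year > 2022

Execution result:
name | department | salary | hire_year
Grace Garcia | Support | 104787 | 2023
Olivia Jones | Support | 46086 | 2023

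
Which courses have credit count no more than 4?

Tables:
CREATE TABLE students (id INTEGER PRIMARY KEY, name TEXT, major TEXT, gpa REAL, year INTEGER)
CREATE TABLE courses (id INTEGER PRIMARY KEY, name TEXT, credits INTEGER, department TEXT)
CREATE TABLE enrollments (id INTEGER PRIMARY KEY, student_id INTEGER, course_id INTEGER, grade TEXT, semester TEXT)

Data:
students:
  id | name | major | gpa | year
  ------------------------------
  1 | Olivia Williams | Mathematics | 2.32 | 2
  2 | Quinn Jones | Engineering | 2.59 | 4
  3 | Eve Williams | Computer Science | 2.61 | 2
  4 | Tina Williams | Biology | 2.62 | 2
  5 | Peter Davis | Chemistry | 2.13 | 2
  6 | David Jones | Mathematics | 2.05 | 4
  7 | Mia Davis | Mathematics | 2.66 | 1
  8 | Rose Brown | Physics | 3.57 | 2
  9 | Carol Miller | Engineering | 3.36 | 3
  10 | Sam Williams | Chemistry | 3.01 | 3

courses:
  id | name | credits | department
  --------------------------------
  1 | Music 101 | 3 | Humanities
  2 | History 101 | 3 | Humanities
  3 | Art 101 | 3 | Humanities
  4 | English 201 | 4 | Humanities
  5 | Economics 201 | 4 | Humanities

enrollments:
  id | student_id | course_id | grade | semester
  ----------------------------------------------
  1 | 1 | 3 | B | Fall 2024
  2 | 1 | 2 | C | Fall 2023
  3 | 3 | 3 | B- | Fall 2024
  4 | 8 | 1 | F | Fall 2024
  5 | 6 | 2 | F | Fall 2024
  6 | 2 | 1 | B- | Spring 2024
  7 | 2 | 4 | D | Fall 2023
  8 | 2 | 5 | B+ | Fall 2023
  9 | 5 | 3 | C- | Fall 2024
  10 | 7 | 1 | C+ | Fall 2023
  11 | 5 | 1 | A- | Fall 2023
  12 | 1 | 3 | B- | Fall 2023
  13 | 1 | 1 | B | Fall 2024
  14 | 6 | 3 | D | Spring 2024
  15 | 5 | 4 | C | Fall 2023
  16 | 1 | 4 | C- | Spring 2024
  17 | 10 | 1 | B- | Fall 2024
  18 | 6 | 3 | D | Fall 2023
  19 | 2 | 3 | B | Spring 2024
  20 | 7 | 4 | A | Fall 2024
SELECT name, credits FROM courses WHERE credits <= 4

Execution result:
name | credits
Music 101 | 3
History 101 | 3
Art 101 | 3
English 201 | 4
Economics 201 | 4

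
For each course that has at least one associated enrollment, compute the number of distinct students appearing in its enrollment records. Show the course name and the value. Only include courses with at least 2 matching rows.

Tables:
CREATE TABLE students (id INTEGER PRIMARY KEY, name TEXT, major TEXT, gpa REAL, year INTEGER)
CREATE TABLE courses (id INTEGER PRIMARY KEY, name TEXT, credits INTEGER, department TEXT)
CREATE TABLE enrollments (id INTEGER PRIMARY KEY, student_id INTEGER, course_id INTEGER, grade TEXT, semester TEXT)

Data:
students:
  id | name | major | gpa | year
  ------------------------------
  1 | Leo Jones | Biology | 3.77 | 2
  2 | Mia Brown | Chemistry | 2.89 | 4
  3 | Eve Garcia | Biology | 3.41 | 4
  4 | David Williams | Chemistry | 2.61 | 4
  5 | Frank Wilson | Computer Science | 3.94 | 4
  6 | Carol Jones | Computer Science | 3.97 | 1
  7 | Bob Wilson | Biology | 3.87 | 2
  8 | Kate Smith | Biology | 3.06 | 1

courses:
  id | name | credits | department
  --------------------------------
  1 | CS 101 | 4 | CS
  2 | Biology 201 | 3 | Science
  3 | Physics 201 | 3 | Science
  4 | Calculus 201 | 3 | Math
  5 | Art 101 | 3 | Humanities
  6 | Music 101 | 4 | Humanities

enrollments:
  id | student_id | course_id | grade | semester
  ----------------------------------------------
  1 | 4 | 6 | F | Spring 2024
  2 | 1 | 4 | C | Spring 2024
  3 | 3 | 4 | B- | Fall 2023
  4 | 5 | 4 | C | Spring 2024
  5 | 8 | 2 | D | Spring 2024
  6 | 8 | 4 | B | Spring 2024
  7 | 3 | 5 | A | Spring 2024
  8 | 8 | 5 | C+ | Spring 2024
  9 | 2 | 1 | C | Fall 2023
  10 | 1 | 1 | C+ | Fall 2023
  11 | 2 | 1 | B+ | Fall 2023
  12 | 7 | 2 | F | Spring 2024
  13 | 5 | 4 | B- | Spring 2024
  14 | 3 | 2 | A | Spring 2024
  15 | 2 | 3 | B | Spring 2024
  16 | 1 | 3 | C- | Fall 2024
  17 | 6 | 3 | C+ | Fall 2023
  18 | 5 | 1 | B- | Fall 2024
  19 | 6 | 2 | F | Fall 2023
SELECT p.name, COUNT(DISTINCT c.student_id) AS distinct_student_count FROM enrollments c JOIN courses p ON c.course_id = p.id GROUP BY p.id, p.name HAVING COUNT(*) >= 2

Execution result:
name | distinct_student_count
CS 101 | 3
Biology 201 | 4
Physics 201 | 3
Calculus 201 | 4
Art 101 | 2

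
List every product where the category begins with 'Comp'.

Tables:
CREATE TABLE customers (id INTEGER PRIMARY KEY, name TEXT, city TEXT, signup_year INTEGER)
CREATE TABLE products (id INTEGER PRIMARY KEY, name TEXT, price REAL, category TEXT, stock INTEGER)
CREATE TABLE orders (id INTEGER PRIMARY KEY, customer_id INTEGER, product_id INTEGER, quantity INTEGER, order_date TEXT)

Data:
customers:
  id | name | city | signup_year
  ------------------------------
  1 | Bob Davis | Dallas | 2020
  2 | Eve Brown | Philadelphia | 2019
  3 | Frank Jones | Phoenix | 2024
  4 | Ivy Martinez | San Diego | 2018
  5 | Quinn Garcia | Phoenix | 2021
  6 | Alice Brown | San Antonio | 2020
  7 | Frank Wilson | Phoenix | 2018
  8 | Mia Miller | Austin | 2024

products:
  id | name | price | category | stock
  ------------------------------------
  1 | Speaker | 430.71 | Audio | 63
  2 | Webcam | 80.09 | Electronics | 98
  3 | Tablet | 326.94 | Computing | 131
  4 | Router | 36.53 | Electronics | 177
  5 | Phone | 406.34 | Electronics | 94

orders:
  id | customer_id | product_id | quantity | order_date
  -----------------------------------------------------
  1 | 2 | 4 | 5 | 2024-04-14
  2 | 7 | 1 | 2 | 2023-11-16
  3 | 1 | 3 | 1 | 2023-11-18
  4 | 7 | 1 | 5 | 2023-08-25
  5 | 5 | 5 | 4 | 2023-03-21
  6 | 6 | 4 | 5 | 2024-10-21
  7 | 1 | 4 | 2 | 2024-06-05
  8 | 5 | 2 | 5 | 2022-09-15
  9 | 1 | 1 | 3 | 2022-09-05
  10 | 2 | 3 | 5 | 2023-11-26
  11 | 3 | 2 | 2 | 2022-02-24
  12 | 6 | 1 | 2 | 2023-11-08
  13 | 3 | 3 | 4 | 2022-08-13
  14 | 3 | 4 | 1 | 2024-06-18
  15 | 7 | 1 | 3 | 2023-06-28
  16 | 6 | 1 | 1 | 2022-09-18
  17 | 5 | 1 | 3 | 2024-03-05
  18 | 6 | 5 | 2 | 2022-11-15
SELECT name, category FROM products WHERE category LIKE 'Comp%'

Execution result:
name | category
Tablet | Computing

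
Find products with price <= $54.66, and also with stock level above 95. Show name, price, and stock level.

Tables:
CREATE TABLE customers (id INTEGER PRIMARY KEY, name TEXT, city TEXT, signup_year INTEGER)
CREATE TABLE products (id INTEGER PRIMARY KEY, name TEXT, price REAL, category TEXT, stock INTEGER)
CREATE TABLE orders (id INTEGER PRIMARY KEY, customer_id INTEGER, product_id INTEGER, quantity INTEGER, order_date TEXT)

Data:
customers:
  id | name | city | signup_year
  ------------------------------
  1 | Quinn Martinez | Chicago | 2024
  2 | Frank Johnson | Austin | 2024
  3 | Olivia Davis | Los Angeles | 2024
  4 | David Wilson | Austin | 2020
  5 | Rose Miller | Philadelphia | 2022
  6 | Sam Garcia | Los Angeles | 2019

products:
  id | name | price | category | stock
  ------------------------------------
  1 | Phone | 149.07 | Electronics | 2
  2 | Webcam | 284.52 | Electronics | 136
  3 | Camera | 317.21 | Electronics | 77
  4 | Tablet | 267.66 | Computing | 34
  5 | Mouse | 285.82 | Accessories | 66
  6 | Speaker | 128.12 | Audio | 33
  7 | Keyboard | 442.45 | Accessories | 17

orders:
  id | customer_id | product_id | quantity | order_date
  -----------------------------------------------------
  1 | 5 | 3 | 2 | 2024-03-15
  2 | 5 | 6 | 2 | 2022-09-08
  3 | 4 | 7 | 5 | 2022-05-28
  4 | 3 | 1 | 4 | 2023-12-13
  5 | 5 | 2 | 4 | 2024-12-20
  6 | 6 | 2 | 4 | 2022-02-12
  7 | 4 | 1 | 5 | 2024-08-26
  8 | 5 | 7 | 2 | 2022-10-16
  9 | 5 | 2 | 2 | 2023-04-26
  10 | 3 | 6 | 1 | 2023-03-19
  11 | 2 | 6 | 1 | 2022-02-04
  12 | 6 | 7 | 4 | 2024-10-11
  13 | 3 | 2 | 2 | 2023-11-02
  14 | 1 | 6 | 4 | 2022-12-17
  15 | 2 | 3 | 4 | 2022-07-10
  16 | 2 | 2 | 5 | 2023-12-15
SELECT name, price, stock FROM products WHERE price <= 54.66 AND stock > 95

Execution result:
(no rows)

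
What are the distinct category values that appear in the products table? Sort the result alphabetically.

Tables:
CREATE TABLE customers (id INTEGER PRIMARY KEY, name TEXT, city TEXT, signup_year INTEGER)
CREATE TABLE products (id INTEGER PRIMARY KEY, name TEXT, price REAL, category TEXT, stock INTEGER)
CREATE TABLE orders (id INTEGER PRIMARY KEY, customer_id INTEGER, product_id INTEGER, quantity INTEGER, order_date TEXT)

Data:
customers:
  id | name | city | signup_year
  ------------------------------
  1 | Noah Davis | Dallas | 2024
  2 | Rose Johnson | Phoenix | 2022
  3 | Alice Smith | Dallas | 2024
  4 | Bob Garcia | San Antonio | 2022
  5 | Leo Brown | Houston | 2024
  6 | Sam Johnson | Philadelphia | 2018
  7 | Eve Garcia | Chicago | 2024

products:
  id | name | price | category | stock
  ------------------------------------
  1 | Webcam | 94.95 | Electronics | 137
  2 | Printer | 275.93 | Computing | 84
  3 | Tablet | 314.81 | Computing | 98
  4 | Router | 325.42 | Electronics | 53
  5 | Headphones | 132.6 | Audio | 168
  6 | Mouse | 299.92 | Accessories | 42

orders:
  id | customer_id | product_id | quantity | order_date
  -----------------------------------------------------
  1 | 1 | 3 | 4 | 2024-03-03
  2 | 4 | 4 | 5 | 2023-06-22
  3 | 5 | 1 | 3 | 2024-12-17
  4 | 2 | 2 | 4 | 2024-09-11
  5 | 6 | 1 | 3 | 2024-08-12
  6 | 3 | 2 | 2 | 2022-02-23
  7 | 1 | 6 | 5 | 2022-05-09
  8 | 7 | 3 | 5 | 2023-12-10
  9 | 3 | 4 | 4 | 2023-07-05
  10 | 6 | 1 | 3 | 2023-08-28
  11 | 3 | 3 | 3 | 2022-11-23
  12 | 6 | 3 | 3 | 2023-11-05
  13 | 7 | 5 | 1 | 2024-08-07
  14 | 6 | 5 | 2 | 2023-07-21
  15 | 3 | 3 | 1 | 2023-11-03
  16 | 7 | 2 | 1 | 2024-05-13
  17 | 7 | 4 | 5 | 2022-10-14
SELECT DISTINCT category FROM products ORDER BY category

Execution result:
category
Accessories
Audio
Computing
Electronics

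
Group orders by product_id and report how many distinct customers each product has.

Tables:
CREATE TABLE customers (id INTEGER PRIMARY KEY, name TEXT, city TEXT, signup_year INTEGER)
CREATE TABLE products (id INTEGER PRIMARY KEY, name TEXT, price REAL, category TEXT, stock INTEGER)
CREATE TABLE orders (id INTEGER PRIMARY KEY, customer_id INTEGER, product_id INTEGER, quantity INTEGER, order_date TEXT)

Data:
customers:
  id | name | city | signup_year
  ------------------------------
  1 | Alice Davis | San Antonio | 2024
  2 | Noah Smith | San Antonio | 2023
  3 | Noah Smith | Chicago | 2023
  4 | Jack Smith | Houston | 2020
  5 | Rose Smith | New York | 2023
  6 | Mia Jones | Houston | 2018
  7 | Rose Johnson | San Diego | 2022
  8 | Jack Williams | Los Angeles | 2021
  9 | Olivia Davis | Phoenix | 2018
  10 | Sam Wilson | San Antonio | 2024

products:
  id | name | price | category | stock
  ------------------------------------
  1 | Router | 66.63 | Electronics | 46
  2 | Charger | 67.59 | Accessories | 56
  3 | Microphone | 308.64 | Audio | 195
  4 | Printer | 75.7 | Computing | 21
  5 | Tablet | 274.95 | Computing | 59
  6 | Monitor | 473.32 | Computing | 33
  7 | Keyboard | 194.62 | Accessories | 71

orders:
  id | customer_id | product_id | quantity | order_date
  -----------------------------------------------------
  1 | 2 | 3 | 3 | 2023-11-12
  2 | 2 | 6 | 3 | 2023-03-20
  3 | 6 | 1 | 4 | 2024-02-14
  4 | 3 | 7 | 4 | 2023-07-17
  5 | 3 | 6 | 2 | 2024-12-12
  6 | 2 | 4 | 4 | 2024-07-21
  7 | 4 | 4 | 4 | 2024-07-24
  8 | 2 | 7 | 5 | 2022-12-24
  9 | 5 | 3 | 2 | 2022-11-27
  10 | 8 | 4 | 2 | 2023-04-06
SELECT product_id, COUNT(DISTINCT customer_id) AS distinct_customer_count FROM orders GROUP BY product_id

Execution result:
product_id | distinct_customer_count
1 | 1
3 | 2
4 | 3
6 | 2
7 | 2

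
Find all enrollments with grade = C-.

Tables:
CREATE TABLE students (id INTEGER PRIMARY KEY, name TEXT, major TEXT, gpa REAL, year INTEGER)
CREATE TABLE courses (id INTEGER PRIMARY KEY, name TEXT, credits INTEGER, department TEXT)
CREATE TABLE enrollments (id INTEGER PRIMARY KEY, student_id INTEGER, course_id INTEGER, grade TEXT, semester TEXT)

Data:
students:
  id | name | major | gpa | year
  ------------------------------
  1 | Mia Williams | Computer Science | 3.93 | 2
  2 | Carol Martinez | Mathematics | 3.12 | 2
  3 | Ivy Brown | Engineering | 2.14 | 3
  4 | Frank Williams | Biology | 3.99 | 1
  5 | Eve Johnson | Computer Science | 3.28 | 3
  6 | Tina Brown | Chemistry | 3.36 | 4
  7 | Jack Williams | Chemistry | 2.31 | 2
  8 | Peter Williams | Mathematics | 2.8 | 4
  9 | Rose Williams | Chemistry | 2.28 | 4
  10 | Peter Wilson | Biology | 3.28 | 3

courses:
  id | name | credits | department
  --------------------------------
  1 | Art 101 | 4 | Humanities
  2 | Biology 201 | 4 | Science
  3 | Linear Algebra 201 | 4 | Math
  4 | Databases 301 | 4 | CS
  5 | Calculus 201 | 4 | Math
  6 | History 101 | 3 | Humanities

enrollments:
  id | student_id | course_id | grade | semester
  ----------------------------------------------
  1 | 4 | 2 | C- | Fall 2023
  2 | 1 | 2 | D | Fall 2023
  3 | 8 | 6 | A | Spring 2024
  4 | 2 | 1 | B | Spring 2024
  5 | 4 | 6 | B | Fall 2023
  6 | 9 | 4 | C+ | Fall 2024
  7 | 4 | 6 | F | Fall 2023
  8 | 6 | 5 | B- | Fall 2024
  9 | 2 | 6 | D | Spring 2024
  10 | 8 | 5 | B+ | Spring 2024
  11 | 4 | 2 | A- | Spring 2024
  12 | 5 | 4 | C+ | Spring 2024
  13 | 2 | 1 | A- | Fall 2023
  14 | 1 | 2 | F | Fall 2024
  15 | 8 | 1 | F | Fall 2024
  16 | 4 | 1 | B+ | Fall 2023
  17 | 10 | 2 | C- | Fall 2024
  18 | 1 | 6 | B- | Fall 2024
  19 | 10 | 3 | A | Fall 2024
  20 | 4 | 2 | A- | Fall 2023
SELECT id, grade FROM enrollments WHERE grade = 'C-'

Execution result:
id | grade
1 | C-
17 | C-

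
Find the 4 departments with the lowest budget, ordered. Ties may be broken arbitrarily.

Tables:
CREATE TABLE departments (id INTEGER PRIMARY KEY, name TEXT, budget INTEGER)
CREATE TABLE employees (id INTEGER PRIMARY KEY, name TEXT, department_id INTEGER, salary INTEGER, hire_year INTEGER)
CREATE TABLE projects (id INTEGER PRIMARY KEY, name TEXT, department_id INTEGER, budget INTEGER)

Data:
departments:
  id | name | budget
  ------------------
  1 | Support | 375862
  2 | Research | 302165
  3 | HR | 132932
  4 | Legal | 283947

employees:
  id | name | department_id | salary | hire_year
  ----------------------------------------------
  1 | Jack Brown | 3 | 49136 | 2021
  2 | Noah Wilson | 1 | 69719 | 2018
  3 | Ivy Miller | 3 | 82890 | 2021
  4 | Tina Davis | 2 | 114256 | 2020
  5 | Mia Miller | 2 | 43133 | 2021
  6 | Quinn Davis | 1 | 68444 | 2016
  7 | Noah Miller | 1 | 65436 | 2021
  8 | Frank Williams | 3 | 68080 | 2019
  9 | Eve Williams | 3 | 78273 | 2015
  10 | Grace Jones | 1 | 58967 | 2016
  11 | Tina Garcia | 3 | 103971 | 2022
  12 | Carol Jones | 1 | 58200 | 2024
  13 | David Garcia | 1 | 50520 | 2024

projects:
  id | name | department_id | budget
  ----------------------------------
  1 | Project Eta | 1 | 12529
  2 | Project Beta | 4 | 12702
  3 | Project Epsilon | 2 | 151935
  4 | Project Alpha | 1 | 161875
SELECT name, budget FROM departments ORDER BY budget ASC LIMIT 4

Execution result:
name | budget
HR | 132932
Legal | 283947
Research | 302165
Support | 375862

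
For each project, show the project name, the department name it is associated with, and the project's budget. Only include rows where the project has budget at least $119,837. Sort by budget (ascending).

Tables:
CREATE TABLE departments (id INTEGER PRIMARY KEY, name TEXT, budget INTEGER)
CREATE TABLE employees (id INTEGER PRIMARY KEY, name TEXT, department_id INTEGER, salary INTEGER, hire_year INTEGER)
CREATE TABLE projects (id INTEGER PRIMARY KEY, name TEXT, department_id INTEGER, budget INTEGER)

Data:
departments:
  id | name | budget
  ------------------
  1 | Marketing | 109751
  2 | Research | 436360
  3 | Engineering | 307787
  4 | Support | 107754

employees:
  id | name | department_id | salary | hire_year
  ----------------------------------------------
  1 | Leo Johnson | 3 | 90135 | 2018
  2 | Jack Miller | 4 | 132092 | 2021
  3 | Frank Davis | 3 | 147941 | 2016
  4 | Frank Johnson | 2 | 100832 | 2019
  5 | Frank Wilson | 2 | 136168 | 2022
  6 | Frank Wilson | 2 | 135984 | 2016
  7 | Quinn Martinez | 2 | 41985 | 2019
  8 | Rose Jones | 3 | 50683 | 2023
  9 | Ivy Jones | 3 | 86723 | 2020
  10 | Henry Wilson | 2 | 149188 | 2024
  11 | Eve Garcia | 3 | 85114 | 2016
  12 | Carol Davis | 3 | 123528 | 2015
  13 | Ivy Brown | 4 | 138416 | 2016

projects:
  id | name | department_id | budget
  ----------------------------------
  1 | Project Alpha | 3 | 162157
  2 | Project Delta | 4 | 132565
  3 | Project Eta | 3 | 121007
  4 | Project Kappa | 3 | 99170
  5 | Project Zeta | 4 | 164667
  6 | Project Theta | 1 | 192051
SELECT c.name, p.name AS department, c.budget FROM projects c JOIN departments p ON c.department_id = p.id WHERE c.budget >= 119837 ORDER BY c.budget ASC

Execution result:
name | department | budget
Project Eta | Engineering | 121007
Project Delta | Support | 132565
Project Alpha | Engineering | 162157
Project Zeta | Support | 164667
Project Theta | Marketing | 192051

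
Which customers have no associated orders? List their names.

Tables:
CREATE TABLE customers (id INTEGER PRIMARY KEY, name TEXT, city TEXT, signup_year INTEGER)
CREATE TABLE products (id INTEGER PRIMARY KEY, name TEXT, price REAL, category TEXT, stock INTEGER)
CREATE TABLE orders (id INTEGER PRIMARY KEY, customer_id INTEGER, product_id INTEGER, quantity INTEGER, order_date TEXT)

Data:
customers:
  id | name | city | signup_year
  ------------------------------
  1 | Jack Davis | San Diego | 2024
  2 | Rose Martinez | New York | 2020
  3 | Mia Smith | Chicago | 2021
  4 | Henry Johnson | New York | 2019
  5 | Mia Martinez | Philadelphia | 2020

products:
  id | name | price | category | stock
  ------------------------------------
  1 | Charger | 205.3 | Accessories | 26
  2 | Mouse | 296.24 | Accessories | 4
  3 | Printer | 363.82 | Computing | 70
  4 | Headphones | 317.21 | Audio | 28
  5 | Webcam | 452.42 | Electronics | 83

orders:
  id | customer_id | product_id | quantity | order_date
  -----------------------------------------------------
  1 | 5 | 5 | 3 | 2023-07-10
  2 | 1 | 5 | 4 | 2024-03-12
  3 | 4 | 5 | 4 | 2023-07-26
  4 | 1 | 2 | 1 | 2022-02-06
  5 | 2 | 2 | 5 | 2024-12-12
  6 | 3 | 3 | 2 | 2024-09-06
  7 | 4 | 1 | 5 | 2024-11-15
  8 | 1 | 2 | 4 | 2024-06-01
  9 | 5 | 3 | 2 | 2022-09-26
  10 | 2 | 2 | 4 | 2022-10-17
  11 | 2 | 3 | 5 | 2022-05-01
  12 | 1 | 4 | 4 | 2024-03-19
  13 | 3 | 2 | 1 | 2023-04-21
SELECT p.name FROM customers p LEFT JOIN orders c ON c.customer_id = p.id WHERE c.id IS NULL

Execution result:
(no rows)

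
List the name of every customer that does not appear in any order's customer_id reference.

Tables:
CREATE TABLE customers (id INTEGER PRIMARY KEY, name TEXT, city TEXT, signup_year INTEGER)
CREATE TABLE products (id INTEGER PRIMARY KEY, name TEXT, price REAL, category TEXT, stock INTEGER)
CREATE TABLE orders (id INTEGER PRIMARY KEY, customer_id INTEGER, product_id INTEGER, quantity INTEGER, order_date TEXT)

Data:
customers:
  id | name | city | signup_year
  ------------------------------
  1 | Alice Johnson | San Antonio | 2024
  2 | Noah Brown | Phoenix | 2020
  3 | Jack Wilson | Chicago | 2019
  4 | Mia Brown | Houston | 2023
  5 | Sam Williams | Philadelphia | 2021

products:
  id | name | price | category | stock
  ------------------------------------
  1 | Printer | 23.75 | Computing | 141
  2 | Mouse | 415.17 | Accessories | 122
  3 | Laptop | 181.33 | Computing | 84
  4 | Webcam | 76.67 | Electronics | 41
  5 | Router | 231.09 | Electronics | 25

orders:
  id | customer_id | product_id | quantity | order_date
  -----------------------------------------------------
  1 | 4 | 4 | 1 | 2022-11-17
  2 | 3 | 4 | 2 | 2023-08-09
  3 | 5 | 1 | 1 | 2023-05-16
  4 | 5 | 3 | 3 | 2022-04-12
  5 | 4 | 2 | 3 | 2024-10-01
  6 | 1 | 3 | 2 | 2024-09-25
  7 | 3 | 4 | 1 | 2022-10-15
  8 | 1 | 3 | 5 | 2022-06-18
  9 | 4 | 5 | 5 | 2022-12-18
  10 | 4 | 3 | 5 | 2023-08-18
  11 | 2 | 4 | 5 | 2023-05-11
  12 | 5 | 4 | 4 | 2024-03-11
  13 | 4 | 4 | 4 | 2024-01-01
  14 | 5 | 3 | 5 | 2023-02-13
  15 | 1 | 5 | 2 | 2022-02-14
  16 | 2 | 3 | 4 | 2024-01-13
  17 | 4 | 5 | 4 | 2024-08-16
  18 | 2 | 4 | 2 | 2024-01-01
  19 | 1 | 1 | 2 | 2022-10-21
SELECT p.name FROM customers p LEFT JOIN orders c ON c.customer_id = p.id WHERE c.id IS NULL

Execution result:
(no rows)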